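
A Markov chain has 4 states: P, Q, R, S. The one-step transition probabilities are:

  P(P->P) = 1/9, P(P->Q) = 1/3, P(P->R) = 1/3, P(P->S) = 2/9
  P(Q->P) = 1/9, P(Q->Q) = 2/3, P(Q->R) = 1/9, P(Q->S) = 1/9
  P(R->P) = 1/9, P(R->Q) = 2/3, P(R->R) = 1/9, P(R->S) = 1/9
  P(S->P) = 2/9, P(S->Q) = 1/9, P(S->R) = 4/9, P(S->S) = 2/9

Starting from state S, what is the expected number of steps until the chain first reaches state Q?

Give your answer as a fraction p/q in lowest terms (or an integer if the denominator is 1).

Let h_i = expected steps to first reach Q from state i.
Boundary: h_Q = 0.
First-step equations for the other states:
  h_P = 1 + 1/9*h_P + 1/3*h_Q + 1/3*h_R + 2/9*h_S
  h_R = 1 + 1/9*h_P + 2/3*h_Q + 1/9*h_R + 1/9*h_S
  h_S = 1 + 2/9*h_P + 1/9*h_Q + 4/9*h_R + 2/9*h_S

Substituting h_Q = 0 and rearranging gives the linear system (I - Q) h = 1:
  [8/9, -1/3, -2/9] . (h_P, h_R, h_S) = 1
  [-1/9, 8/9, -1/9] . (h_P, h_R, h_S) = 1
  [-2/9, -4/9, 7/9] . (h_P, h_R, h_S) = 1

Solving yields:
  h_P = 900/349
  h_R = 639/349
  h_S = 1071/349

Starting state is S, so the expected hitting time is h_S = 1071/349.

Answer: 1071/349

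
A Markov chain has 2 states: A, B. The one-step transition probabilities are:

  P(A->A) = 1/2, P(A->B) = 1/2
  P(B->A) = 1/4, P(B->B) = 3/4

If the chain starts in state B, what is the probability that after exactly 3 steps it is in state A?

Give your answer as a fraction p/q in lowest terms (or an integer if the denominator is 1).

Answer: 21/64

Derivation:
Computing P^3 by repeated multiplication:
P^1 =
  A: [1/2, 1/2]
  B: [1/4, 3/4]
P^2 =
  A: [3/8, 5/8]
  B: [5/16, 11/16]
P^3 =
  A: [11/32, 21/32]
  B: [21/64, 43/64]

(P^3)[B -> A] = 21/64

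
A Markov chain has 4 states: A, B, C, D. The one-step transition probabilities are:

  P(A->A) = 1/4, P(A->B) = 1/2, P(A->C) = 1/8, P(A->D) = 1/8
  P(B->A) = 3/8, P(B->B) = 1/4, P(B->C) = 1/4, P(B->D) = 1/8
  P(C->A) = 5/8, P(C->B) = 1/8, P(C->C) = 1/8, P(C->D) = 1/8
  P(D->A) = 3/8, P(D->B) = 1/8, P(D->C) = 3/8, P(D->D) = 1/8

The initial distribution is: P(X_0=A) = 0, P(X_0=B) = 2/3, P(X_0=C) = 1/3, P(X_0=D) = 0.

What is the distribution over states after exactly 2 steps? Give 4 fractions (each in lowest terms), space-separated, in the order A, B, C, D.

Answer: 71/192 31/96 35/192 1/8

Derivation:
Propagating the distribution step by step (d_{t+1} = d_t * P):
d_0 = (A=0, B=2/3, C=1/3, D=0)
  d_1[A] = 0*1/4 + 2/3*3/8 + 1/3*5/8 + 0*3/8 = 11/24
  d_1[B] = 0*1/2 + 2/3*1/4 + 1/3*1/8 + 0*1/8 = 5/24
  d_1[C] = 0*1/8 + 2/3*1/4 + 1/3*1/8 + 0*3/8 = 5/24
  d_1[D] = 0*1/8 + 2/3*1/8 + 1/3*1/8 + 0*1/8 = 1/8
d_1 = (A=11/24, B=5/24, C=5/24, D=1/8)
  d_2[A] = 11/24*1/4 + 5/24*3/8 + 5/24*5/8 + 1/8*3/8 = 71/192
  d_2[B] = 11/24*1/2 + 5/24*1/4 + 5/24*1/8 + 1/8*1/8 = 31/96
  d_2[C] = 11/24*1/8 + 5/24*1/4 + 5/24*1/8 + 1/8*3/8 = 35/192
  d_2[D] = 11/24*1/8 + 5/24*1/8 + 5/24*1/8 + 1/8*1/8 = 1/8
d_2 = (A=71/192, B=31/96, C=35/192, D=1/8)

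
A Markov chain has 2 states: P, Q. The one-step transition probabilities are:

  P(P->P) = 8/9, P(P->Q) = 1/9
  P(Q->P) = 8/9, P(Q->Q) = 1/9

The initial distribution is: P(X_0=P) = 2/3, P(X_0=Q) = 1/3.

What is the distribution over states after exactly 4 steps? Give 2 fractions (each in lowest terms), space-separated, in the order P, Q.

Answer: 8/9 1/9

Derivation:
Propagating the distribution step by step (d_{t+1} = d_t * P):
d_0 = (P=2/3, Q=1/3)
  d_1[P] = 2/3*8/9 + 1/3*8/9 = 8/9
  d_1[Q] = 2/3*1/9 + 1/3*1/9 = 1/9
d_1 = (P=8/9, Q=1/9)
  d_2[P] = 8/9*8/9 + 1/9*8/9 = 8/9
  d_2[Q] = 8/9*1/9 + 1/9*1/9 = 1/9
d_2 = (P=8/9, Q=1/9)
  d_3[P] = 8/9*8/9 + 1/9*8/9 = 8/9
  d_3[Q] = 8/9*1/9 + 1/9*1/9 = 1/9
d_3 = (P=8/9, Q=1/9)
  d_4[P] = 8/9*8/9 + 1/9*8/9 = 8/9
  d_4[Q] = 8/9*1/9 + 1/9*1/9 = 1/9
d_4 = (P=8/9, Q=1/9)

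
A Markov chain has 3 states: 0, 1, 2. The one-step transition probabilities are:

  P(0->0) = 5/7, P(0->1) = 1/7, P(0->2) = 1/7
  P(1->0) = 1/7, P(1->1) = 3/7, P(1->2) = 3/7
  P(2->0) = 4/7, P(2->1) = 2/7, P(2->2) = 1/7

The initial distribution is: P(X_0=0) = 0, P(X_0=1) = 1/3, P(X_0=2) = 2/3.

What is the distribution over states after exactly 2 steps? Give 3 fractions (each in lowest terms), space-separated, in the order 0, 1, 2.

Propagating the distribution step by step (d_{t+1} = d_t * P):
d_0 = (0=0, 1=1/3, 2=2/3)
  d_1[0] = 0*5/7 + 1/3*1/7 + 2/3*4/7 = 3/7
  d_1[1] = 0*1/7 + 1/3*3/7 + 2/3*2/7 = 1/3
  d_1[2] = 0*1/7 + 1/3*3/7 + 2/3*1/7 = 5/21
d_1 = (0=3/7, 1=1/3, 2=5/21)
  d_2[0] = 3/7*5/7 + 1/3*1/7 + 5/21*4/7 = 24/49
  d_2[1] = 3/7*1/7 + 1/3*3/7 + 5/21*2/7 = 40/147
  d_2[2] = 3/7*1/7 + 1/3*3/7 + 5/21*1/7 = 5/21
d_2 = (0=24/49, 1=40/147, 2=5/21)

Answer: 24/49 40/147 5/21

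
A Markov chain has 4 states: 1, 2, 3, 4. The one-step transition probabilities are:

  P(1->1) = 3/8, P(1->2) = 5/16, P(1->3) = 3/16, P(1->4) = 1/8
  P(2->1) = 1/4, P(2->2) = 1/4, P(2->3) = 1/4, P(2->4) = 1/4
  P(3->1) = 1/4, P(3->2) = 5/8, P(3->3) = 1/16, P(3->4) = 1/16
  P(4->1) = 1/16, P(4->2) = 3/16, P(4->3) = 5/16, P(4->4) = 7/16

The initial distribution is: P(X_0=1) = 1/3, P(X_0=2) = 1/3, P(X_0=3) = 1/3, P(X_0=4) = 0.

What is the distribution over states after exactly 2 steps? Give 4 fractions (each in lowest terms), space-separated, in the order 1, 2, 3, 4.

Propagating the distribution step by step (d_{t+1} = d_t * P):
d_0 = (1=1/3, 2=1/3, 3=1/3, 4=0)
  d_1[1] = 1/3*3/8 + 1/3*1/4 + 1/3*1/4 + 0*1/16 = 7/24
  d_1[2] = 1/3*5/16 + 1/3*1/4 + 1/3*5/8 + 0*3/16 = 19/48
  d_1[3] = 1/3*3/16 + 1/3*1/4 + 1/3*1/16 + 0*5/16 = 1/6
  d_1[4] = 1/3*1/8 + 1/3*1/4 + 1/3*1/16 + 0*7/16 = 7/48
d_1 = (1=7/24, 2=19/48, 3=1/6, 4=7/48)
  d_2[1] = 7/24*3/8 + 19/48*1/4 + 1/6*1/4 + 7/48*1/16 = 199/768
  d_2[2] = 7/24*5/16 + 19/48*1/4 + 1/6*5/8 + 7/48*3/16 = 247/768
  d_2[3] = 7/24*3/16 + 19/48*1/4 + 1/6*1/16 + 7/48*5/16 = 161/768
  d_2[4] = 7/24*1/8 + 19/48*1/4 + 1/6*1/16 + 7/48*7/16 = 161/768
d_2 = (1=199/768, 2=247/768, 3=161/768, 4=161/768)

Answer: 199/768 247/768 161/768 161/768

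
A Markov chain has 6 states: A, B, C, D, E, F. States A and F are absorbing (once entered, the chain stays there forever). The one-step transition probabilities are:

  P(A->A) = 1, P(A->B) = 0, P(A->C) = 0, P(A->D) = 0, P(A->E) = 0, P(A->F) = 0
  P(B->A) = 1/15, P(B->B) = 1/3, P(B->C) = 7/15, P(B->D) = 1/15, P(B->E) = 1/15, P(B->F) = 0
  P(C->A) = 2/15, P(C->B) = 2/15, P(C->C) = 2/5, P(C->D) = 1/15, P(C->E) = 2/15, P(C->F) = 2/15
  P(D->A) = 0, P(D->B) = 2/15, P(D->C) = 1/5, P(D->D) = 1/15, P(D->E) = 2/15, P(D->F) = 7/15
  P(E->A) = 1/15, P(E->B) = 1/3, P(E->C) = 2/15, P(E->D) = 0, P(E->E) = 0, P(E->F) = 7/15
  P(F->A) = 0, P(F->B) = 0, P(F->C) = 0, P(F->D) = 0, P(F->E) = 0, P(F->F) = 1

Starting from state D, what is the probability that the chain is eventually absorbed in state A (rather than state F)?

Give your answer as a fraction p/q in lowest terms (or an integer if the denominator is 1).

Answer: 754/4165

Derivation:
Let a_i = P(absorbed in A | start in state i).
Boundary conditions: a_A = 1, a_F = 0.
For each transient state i, a_i = sum_j P(i->j) * a_j:
  a_B = 1/15*a_A + 1/3*a_B + 7/15*a_C + 1/15*a_D + 1/15*a_E + 0*a_F
  a_C = 2/15*a_A + 2/15*a_B + 2/5*a_C + 1/15*a_D + 2/15*a_E + 2/15*a_F
  a_D = 0*a_A + 2/15*a_B + 1/5*a_C + 1/15*a_D + 2/15*a_E + 7/15*a_F
  a_E = 1/15*a_A + 1/3*a_B + 2/15*a_C + 0*a_D + 0*a_E + 7/15*a_F

Substituting a_A = 1 and a_F = 0, rearrange to (I - Q) a = r where r[i] = P(i -> A):
  [2/3, -7/15, -1/15, -1/15] . (a_B, a_C, a_D, a_E) = 1/15
  [-2/15, 3/5, -1/15, -2/15] . (a_B, a_C, a_D, a_E) = 2/15
  [-2/15, -1/5, 14/15, -2/15] . (a_B, a_C, a_D, a_E) = 0
  [-1/3, -2/15, 0, 1] . (a_B, a_C, a_D, a_E) = 1/15

Solving yields:
  a_B = 44/105
  a_C = 982/2499
  a_D = 754/4165
  a_E = 3233/12495

Starting state is D, so the absorption probability is a_D = 754/4165.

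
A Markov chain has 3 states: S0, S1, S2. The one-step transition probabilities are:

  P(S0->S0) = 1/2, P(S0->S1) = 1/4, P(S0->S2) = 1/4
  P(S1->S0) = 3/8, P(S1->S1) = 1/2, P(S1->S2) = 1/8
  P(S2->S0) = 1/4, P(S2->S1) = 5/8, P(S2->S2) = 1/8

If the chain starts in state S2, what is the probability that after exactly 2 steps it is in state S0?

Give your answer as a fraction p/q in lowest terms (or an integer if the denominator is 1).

Answer: 25/64

Derivation:
Computing P^2 by repeated multiplication:
P^1 =
  S0: [1/2, 1/4, 1/4]
  S1: [3/8, 1/2, 1/8]
  S2: [1/4, 5/8, 1/8]
P^2 =
  S0: [13/32, 13/32, 3/16]
  S1: [13/32, 27/64, 11/64]
  S2: [25/64, 29/64, 5/32]

(P^2)[S2 -> S0] = 25/64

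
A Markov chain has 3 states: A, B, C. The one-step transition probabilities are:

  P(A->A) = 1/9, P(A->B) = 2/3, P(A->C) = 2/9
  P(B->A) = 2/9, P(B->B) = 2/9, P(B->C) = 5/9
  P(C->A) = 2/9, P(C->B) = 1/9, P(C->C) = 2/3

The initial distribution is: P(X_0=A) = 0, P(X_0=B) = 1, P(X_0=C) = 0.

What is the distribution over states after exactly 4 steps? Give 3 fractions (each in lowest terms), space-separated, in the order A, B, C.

Answer: 1312/6561 547/2187 3608/6561

Derivation:
Propagating the distribution step by step (d_{t+1} = d_t * P):
d_0 = (A=0, B=1, C=0)
  d_1[A] = 0*1/9 + 1*2/9 + 0*2/9 = 2/9
  d_1[B] = 0*2/3 + 1*2/9 + 0*1/9 = 2/9
  d_1[C] = 0*2/9 + 1*5/9 + 0*2/3 = 5/9
d_1 = (A=2/9, B=2/9, C=5/9)
  d_2[A] = 2/9*1/9 + 2/9*2/9 + 5/9*2/9 = 16/81
  d_2[B] = 2/9*2/3 + 2/9*2/9 + 5/9*1/9 = 7/27
  d_2[C] = 2/9*2/9 + 2/9*5/9 + 5/9*2/3 = 44/81
d_2 = (A=16/81, B=7/27, C=44/81)
  d_3[A] = 16/81*1/9 + 7/27*2/9 + 44/81*2/9 = 146/729
  d_3[B] = 16/81*2/3 + 7/27*2/9 + 44/81*1/9 = 182/729
  d_3[C] = 16/81*2/9 + 7/27*5/9 + 44/81*2/3 = 401/729
d_3 = (A=146/729, B=182/729, C=401/729)
  d_4[A] = 146/729*1/9 + 182/729*2/9 + 401/729*2/9 = 1312/6561
  d_4[B] = 146/729*2/3 + 182/729*2/9 + 401/729*1/9 = 547/2187
  d_4[C] = 146/729*2/9 + 182/729*5/9 + 401/729*2/3 = 3608/6561
d_4 = (A=1312/6561, B=547/2187, C=3608/6561)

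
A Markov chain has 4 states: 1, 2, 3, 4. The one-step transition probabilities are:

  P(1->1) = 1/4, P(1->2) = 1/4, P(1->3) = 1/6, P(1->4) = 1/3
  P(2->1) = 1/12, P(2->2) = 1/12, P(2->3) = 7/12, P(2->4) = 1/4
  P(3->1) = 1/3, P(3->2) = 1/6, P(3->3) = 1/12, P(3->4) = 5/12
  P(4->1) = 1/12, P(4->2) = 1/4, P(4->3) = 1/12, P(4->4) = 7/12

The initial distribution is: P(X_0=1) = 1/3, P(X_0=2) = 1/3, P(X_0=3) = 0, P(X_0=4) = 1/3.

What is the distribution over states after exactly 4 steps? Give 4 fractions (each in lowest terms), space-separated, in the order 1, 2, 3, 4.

Answer: 4943/31104 2075/10368 12287/62208 3065/6912

Derivation:
Propagating the distribution step by step (d_{t+1} = d_t * P):
d_0 = (1=1/3, 2=1/3, 3=0, 4=1/3)
  d_1[1] = 1/3*1/4 + 1/3*1/12 + 0*1/3 + 1/3*1/12 = 5/36
  d_1[2] = 1/3*1/4 + 1/3*1/12 + 0*1/6 + 1/3*1/4 = 7/36
  d_1[3] = 1/3*1/6 + 1/3*7/12 + 0*1/12 + 1/3*1/12 = 5/18
  d_1[4] = 1/3*1/3 + 1/3*1/4 + 0*5/12 + 1/3*7/12 = 7/18
d_1 = (1=5/36, 2=7/36, 3=5/18, 4=7/18)
  d_2[1] = 5/36*1/4 + 7/36*1/12 + 5/18*1/3 + 7/18*1/12 = 19/108
  d_2[2] = 5/36*1/4 + 7/36*1/12 + 5/18*1/6 + 7/18*1/4 = 7/36
  d_2[3] = 5/36*1/6 + 7/36*7/12 + 5/18*1/12 + 7/18*1/12 = 83/432
  d_2[4] = 5/36*1/3 + 7/36*1/4 + 5/18*5/12 + 7/18*7/12 = 7/16
d_2 = (1=19/108, 2=7/36, 3=83/432, 4=7/16)
  d_3[1] = 19/108*1/4 + 7/36*1/12 + 83/432*1/3 + 7/16*1/12 = 833/5184
  d_3[2] = 19/108*1/4 + 7/36*1/12 + 83/432*1/6 + 7/16*1/4 = 1045/5184
  d_3[3] = 19/108*1/6 + 7/36*7/12 + 83/432*1/12 + 7/16*1/12 = 253/1296
  d_3[4] = 19/108*1/3 + 7/36*1/4 + 83/432*5/12 + 7/16*7/12 = 1147/2592
d_3 = (1=833/5184, 2=1045/5184, 3=253/1296, 4=1147/2592)
  d_4[1] = 833/5184*1/4 + 1045/5184*1/12 + 253/1296*1/3 + 1147/2592*1/12 = 4943/31104
  d_4[2] = 833/5184*1/4 + 1045/5184*1/12 + 253/1296*1/6 + 1147/2592*1/4 = 2075/10368
  d_4[3] = 833/5184*1/6 + 1045/5184*7/12 + 253/1296*1/12 + 1147/2592*1/12 = 12287/62208
  d_4[4] = 833/5184*1/3 + 1045/5184*1/4 + 253/1296*5/12 + 1147/2592*7/12 = 3065/6912
d_4 = (1=4943/31104, 2=2075/10368, 3=12287/62208, 4=3065/6912)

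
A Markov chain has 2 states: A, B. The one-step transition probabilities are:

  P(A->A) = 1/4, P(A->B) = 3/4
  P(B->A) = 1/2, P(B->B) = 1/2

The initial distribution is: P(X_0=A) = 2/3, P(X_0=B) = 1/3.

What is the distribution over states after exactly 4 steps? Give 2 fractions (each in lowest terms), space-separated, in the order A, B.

Answer: 77/192 115/192

Derivation:
Propagating the distribution step by step (d_{t+1} = d_t * P):
d_0 = (A=2/3, B=1/3)
  d_1[A] = 2/3*1/4 + 1/3*1/2 = 1/3
  d_1[B] = 2/3*3/4 + 1/3*1/2 = 2/3
d_1 = (A=1/3, B=2/3)
  d_2[A] = 1/3*1/4 + 2/3*1/2 = 5/12
  d_2[B] = 1/3*3/4 + 2/3*1/2 = 7/12
d_2 = (A=5/12, B=7/12)
  d_3[A] = 5/12*1/4 + 7/12*1/2 = 19/48
  d_3[B] = 5/12*3/4 + 7/12*1/2 = 29/48
d_3 = (A=19/48, B=29/48)
  d_4[A] = 19/48*1/4 + 29/48*1/2 = 77/192
  d_4[B] = 19/48*3/4 + 29/48*1/2 = 115/192
d_4 = (A=77/192, B=115/192)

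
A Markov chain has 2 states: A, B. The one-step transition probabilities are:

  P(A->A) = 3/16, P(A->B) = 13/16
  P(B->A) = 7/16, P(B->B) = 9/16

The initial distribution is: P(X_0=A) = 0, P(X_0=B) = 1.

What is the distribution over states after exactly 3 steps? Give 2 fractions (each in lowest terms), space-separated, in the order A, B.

Answer: 91/256 165/256

Derivation:
Propagating the distribution step by step (d_{t+1} = d_t * P):
d_0 = (A=0, B=1)
  d_1[A] = 0*3/16 + 1*7/16 = 7/16
  d_1[B] = 0*13/16 + 1*9/16 = 9/16
d_1 = (A=7/16, B=9/16)
  d_2[A] = 7/16*3/16 + 9/16*7/16 = 21/64
  d_2[B] = 7/16*13/16 + 9/16*9/16 = 43/64
d_2 = (A=21/64, B=43/64)
  d_3[A] = 21/64*3/16 + 43/64*7/16 = 91/256
  d_3[B] = 21/64*13/16 + 43/64*9/16 = 165/256
d_3 = (A=91/256, B=165/256)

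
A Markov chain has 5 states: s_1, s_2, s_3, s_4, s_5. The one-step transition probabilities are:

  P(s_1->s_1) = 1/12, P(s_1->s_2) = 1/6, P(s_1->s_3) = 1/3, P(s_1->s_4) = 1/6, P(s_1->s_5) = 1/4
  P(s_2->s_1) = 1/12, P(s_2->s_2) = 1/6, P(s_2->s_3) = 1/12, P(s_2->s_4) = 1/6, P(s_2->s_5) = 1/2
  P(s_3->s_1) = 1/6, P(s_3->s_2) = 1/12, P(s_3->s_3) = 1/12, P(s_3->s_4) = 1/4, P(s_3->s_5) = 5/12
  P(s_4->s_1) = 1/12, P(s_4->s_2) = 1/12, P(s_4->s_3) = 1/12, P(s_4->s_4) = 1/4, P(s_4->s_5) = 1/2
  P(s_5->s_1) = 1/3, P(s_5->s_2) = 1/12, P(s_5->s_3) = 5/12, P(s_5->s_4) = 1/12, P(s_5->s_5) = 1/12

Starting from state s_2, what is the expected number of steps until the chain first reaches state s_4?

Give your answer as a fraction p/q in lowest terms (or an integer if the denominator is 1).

Answer: 156/25

Derivation:
Let h_i = expected steps to first reach s_4 from state i.
Boundary: h_s_4 = 0.
First-step equations for the other states:
  h_s_1 = 1 + 1/12*h_s_1 + 1/6*h_s_2 + 1/3*h_s_3 + 1/6*h_s_4 + 1/4*h_s_5
  h_s_2 = 1 + 1/12*h_s_1 + 1/6*h_s_2 + 1/12*h_s_3 + 1/6*h_s_4 + 1/2*h_s_5
  h_s_3 = 1 + 1/6*h_s_1 + 1/12*h_s_2 + 1/12*h_s_3 + 1/4*h_s_4 + 5/12*h_s_5
  h_s_5 = 1 + 1/3*h_s_1 + 1/12*h_s_2 + 5/12*h_s_3 + 1/12*h_s_4 + 1/12*h_s_5

Substituting h_s_4 = 0 and rearranging gives the linear system (I - Q) h = 1:
  [11/12, -1/6, -1/3, -1/4] . (h_s_1, h_s_2, h_s_3, h_s_5) = 1
  [-1/12, 5/6, -1/12, -1/2] . (h_s_1, h_s_2, h_s_3, h_s_5) = 1
  [-1/6, -1/12, 11/12, -5/12] . (h_s_1, h_s_2, h_s_3, h_s_5) = 1
  [-1/3, -1/12, -5/12, 11/12] . (h_s_1, h_s_2, h_s_3, h_s_5) = 1

Solving yields:
  h_s_1 = 1664/275
  h_s_2 = 156/25
  h_s_3 = 1564/275
  h_s_5 = 1772/275

Starting state is s_2, so the expected hitting time is h_s_2 = 156/25.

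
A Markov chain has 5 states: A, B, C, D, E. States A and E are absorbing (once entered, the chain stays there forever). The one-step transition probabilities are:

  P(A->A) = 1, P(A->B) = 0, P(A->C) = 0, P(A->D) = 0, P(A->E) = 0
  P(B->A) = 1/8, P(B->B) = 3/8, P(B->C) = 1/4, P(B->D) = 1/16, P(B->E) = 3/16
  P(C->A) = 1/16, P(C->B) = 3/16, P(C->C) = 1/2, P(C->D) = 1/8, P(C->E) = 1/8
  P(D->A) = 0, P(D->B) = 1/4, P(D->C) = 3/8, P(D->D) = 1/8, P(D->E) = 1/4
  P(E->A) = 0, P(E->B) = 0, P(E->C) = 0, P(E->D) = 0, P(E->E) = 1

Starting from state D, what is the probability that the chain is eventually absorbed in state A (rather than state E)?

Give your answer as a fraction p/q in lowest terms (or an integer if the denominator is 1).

Let a_i = P(absorbed in A | start in state i).
Boundary conditions: a_A = 1, a_E = 0.
For each transient state i, a_i = sum_j P(i->j) * a_j:
  a_B = 1/8*a_A + 3/8*a_B + 1/4*a_C + 1/16*a_D + 3/16*a_E
  a_C = 1/16*a_A + 3/16*a_B + 1/2*a_C + 1/8*a_D + 1/8*a_E
  a_D = 0*a_A + 1/4*a_B + 3/8*a_C + 1/8*a_D + 1/4*a_E

Substituting a_A = 1 and a_E = 0, rearrange to (I - Q) a = r where r[i] = P(i -> A):
  [5/8, -1/4, -1/16] . (a_B, a_C, a_D) = 1/8
  [-3/16, 1/2, -1/8] . (a_B, a_C, a_D) = 1/16
  [-1/4, -3/8, 7/8] . (a_B, a_C, a_D) = 0

Solving yields:
  a_B = 131/375
  a_C = 118/375
  a_D = 88/375

Starting state is D, so the absorption probability is a_D = 88/375.

Answer: 88/375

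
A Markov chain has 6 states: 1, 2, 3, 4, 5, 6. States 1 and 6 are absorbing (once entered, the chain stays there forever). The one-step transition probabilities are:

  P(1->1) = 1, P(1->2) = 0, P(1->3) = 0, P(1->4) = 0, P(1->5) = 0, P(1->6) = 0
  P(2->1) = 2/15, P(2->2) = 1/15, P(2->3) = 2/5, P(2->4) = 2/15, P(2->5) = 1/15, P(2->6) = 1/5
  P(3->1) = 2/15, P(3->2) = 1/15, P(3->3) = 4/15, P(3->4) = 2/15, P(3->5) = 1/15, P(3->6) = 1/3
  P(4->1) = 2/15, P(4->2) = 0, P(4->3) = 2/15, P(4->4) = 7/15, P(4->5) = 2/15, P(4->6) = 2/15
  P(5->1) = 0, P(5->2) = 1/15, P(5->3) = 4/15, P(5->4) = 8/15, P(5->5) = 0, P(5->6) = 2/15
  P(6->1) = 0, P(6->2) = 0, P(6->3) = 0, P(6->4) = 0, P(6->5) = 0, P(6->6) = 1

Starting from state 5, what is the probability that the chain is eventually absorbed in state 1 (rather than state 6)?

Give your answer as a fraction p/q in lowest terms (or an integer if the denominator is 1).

Answer: 1097/3332

Derivation:
Let a_i = P(absorbed in 1 | start in state i).
Boundary conditions: a_1 = 1, a_6 = 0.
For each transient state i, a_i = sum_j P(i->j) * a_j:
  a_2 = 2/15*a_1 + 1/15*a_2 + 2/5*a_3 + 2/15*a_4 + 1/15*a_5 + 1/5*a_6
  a_3 = 2/15*a_1 + 1/15*a_2 + 4/15*a_3 + 2/15*a_4 + 1/15*a_5 + 1/3*a_6
  a_4 = 2/15*a_1 + 0*a_2 + 2/15*a_3 + 7/15*a_4 + 2/15*a_5 + 2/15*a_6
  a_5 = 0*a_1 + 1/15*a_2 + 4/15*a_3 + 8/15*a_4 + 0*a_5 + 2/15*a_6

Substituting a_1 = 1 and a_6 = 0, rearrange to (I - Q) a = r where r[i] = P(i -> 1):
  [14/15, -2/5, -2/15, -1/15] . (a_2, a_3, a_4, a_5) = 2/15
  [-1/15, 11/15, -2/15, -1/15] . (a_2, a_3, a_4, a_5) = 2/15
  [0, -2/15, 8/15, -2/15] . (a_2, a_3, a_4, a_5) = 2/15
  [-1/15, -4/15, -8/15, 1] . (a_2, a_3, a_4, a_5) = 0

Solving yields:
  a_2 = 71/196
  a_3 = 1065/3332
  a_4 = 2747/6664
  a_5 = 1097/3332

Starting state is 5, so the absorption probability is a_5 = 1097/3332.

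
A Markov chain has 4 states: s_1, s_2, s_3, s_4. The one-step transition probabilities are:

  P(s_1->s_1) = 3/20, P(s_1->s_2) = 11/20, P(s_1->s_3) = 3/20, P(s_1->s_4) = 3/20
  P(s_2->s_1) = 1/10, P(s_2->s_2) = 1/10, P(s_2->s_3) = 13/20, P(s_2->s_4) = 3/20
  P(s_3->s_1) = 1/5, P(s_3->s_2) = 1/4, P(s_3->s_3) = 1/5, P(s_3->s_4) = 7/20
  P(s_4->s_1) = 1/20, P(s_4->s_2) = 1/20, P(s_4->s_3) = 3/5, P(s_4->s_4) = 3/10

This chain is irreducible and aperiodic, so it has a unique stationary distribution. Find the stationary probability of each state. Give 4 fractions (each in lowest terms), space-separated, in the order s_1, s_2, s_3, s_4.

Answer: 1291/9743 1999/9743 3832/9743 2621/9743

Derivation:
The stationary distribution satisfies pi = pi * P, i.e.:
  pi_s_1 = 3/20*pi_s_1 + 1/10*pi_s_2 + 1/5*pi_s_3 + 1/20*pi_s_4
  pi_s_2 = 11/20*pi_s_1 + 1/10*pi_s_2 + 1/4*pi_s_3 + 1/20*pi_s_4
  pi_s_3 = 3/20*pi_s_1 + 13/20*pi_s_2 + 1/5*pi_s_3 + 3/5*pi_s_4
  pi_s_4 = 3/20*pi_s_1 + 3/20*pi_s_2 + 7/20*pi_s_3 + 3/10*pi_s_4
with normalization: pi_s_1 + pi_s_2 + pi_s_3 + pi_s_4 = 1.

Using the first 3 balance equations plus normalization, the linear system A*pi = b is:
  [-17/20, 1/10, 1/5, 1/20] . pi = 0
  [11/20, -9/10, 1/4, 1/20] . pi = 0
  [3/20, 13/20, -4/5, 3/5] . pi = 0
  [1, 1, 1, 1] . pi = 1

Solving yields:
  pi_s_1 = 1291/9743
  pi_s_2 = 1999/9743
  pi_s_3 = 3832/9743
  pi_s_4 = 2621/9743

Verification (pi * P):
  1291/9743*3/20 + 1999/9743*1/10 + 3832/9743*1/5 + 2621/9743*1/20 = 1291/9743 = pi_s_1  (ok)
  1291/9743*11/20 + 1999/9743*1/10 + 3832/9743*1/4 + 2621/9743*1/20 = 1999/9743 = pi_s_2  (ok)
  1291/9743*3/20 + 1999/9743*13/20 + 3832/9743*1/5 + 2621/9743*3/5 = 3832/9743 = pi_s_3  (ok)
  1291/9743*3/20 + 1999/9743*3/20 + 3832/9743*7/20 + 2621/9743*3/10 = 2621/9743 = pi_s_4  (ok)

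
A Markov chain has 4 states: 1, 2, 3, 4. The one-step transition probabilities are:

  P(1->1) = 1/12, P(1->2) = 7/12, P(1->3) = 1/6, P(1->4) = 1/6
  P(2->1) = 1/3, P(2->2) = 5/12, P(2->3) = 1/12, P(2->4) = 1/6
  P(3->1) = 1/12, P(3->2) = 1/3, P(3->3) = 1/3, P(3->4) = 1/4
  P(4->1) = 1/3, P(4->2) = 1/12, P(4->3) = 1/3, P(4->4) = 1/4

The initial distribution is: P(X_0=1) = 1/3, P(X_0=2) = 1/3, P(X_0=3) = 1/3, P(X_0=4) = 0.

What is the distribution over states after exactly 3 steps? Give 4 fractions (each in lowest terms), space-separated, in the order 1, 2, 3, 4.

Propagating the distribution step by step (d_{t+1} = d_t * P):
d_0 = (1=1/3, 2=1/3, 3=1/3, 4=0)
  d_1[1] = 1/3*1/12 + 1/3*1/3 + 1/3*1/12 + 0*1/3 = 1/6
  d_1[2] = 1/3*7/12 + 1/3*5/12 + 1/3*1/3 + 0*1/12 = 4/9
  d_1[3] = 1/3*1/6 + 1/3*1/12 + 1/3*1/3 + 0*1/3 = 7/36
  d_1[4] = 1/3*1/6 + 1/3*1/6 + 1/3*1/4 + 0*1/4 = 7/36
d_1 = (1=1/6, 2=4/9, 3=7/36, 4=7/36)
  d_2[1] = 1/6*1/12 + 4/9*1/3 + 7/36*1/12 + 7/36*1/3 = 35/144
  d_2[2] = 1/6*7/12 + 4/9*5/12 + 7/36*1/3 + 7/36*1/12 = 157/432
  d_2[3] = 1/6*1/6 + 4/9*1/12 + 7/36*1/3 + 7/36*1/3 = 7/36
  d_2[4] = 1/6*1/6 + 4/9*1/6 + 7/36*1/4 + 7/36*1/4 = 43/216
d_2 = (1=35/144, 2=157/432, 3=7/36, 4=43/216)
  d_3[1] = 35/144*1/12 + 157/432*1/3 + 7/36*1/12 + 43/216*1/3 = 43/192
  d_3[2] = 35/144*7/12 + 157/432*5/12 + 7/36*1/3 + 43/216*1/12 = 971/2592
  d_3[3] = 35/144*1/6 + 157/432*1/12 + 7/36*1/3 + 43/216*1/3 = 349/1728
  d_3[4] = 35/144*1/6 + 157/432*1/6 + 7/36*1/4 + 43/216*1/4 = 517/2592
d_3 = (1=43/192, 2=971/2592, 3=349/1728, 4=517/2592)

Answer: 43/192 971/2592 349/1728 517/2592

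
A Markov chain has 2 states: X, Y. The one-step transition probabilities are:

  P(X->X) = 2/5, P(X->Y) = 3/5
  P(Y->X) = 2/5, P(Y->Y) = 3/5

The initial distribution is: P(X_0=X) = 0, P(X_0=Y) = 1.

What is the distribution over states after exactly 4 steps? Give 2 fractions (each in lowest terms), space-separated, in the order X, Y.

Answer: 2/5 3/5

Derivation:
Propagating the distribution step by step (d_{t+1} = d_t * P):
d_0 = (X=0, Y=1)
  d_1[X] = 0*2/5 + 1*2/5 = 2/5
  d_1[Y] = 0*3/5 + 1*3/5 = 3/5
d_1 = (X=2/5, Y=3/5)
  d_2[X] = 2/5*2/5 + 3/5*2/5 = 2/5
  d_2[Y] = 2/5*3/5 + 3/5*3/5 = 3/5
d_2 = (X=2/5, Y=3/5)
  d_3[X] = 2/5*2/5 + 3/5*2/5 = 2/5
  d_3[Y] = 2/5*3/5 + 3/5*3/5 = 3/5
d_3 = (X=2/5, Y=3/5)
  d_4[X] = 2/5*2/5 + 3/5*2/5 = 2/5
  d_4[Y] = 2/5*3/5 + 3/5*3/5 = 3/5
d_4 = (X=2/5, Y=3/5)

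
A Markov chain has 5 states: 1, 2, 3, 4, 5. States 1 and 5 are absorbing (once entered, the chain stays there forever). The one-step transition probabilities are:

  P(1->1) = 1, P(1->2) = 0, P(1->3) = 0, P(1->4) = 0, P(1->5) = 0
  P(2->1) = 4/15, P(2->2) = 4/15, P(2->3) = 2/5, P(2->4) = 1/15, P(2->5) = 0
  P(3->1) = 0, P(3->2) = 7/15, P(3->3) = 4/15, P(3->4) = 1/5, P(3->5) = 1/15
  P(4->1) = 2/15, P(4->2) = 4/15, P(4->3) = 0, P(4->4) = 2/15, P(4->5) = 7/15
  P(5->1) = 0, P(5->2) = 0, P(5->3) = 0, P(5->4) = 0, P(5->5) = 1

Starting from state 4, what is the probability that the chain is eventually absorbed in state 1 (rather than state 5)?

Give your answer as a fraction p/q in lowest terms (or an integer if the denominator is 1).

Answer: 334/911

Derivation:
Let a_i = P(absorbed in 1 | start in state i).
Boundary conditions: a_1 = 1, a_5 = 0.
For each transient state i, a_i = sum_j P(i->j) * a_j:
  a_2 = 4/15*a_1 + 4/15*a_2 + 2/5*a_3 + 1/15*a_4 + 0*a_5
  a_3 = 0*a_1 + 7/15*a_2 + 4/15*a_3 + 1/5*a_4 + 1/15*a_5
  a_4 = 2/15*a_1 + 4/15*a_2 + 0*a_3 + 2/15*a_4 + 7/15*a_5

Substituting a_1 = 1 and a_5 = 0, rearrange to (I - Q) a = r where r[i] = P(i -> 1):
  [11/15, -2/5, -1/15] . (a_2, a_3, a_4) = 4/15
  [-7/15, 11/15, -1/5] . (a_2, a_3, a_4) = 0
  [-4/15, 0, 13/15] . (a_2, a_3, a_4) = 2/15

Solving yields:
  a_2 = 630/911
  a_3 = 492/911
  a_4 = 334/911

Starting state is 4, so the absorption probability is a_4 = 334/911.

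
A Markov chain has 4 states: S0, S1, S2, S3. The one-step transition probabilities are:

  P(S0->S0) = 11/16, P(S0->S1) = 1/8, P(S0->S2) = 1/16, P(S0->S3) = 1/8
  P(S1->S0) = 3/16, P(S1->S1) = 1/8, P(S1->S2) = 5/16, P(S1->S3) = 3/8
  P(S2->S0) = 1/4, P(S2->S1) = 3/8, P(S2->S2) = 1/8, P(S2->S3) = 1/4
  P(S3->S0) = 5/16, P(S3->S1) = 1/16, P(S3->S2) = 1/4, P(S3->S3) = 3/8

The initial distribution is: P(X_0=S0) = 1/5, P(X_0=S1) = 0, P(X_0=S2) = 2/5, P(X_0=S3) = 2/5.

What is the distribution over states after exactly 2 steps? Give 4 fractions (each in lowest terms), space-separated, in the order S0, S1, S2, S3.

Propagating the distribution step by step (d_{t+1} = d_t * P):
d_0 = (S0=1/5, S1=0, S2=2/5, S3=2/5)
  d_1[S0] = 1/5*11/16 + 0*3/16 + 2/5*1/4 + 2/5*5/16 = 29/80
  d_1[S1] = 1/5*1/8 + 0*1/8 + 2/5*3/8 + 2/5*1/16 = 1/5
  d_1[S2] = 1/5*1/16 + 0*5/16 + 2/5*1/8 + 2/5*1/4 = 13/80
  d_1[S3] = 1/5*1/8 + 0*3/8 + 2/5*1/4 + 2/5*3/8 = 11/40
d_1 = (S0=29/80, S1=1/5, S2=13/80, S3=11/40)
  d_2[S0] = 29/80*11/16 + 1/5*3/16 + 13/80*1/4 + 11/40*5/16 = 529/1280
  d_2[S1] = 29/80*1/8 + 1/5*1/8 + 13/80*3/8 + 11/40*1/16 = 19/128
  d_2[S2] = 29/80*1/16 + 1/5*5/16 + 13/80*1/8 + 11/40*1/4 = 223/1280
  d_2[S3] = 29/80*1/8 + 1/5*3/8 + 13/80*1/4 + 11/40*3/8 = 169/640
d_2 = (S0=529/1280, S1=19/128, S2=223/1280, S3=169/640)

Answer: 529/1280 19/128 223/1280 169/640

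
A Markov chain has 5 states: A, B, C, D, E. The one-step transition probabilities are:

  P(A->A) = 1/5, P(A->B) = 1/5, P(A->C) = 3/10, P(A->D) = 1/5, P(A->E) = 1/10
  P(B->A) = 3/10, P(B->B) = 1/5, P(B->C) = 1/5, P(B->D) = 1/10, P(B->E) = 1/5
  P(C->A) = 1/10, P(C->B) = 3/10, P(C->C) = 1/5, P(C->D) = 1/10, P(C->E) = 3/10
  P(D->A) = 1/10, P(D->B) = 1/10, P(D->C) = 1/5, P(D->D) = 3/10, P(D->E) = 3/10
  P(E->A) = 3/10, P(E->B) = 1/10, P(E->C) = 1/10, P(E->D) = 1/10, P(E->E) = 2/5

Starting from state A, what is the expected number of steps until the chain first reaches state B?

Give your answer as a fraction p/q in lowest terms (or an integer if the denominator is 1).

Let h_i = expected steps to first reach B from state i.
Boundary: h_B = 0.
First-step equations for the other states:
  h_A = 1 + 1/5*h_A + 1/5*h_B + 3/10*h_C + 1/5*h_D + 1/10*h_E
  h_C = 1 + 1/10*h_A + 3/10*h_B + 1/5*h_C + 1/10*h_D + 3/10*h_E
  h_D = 1 + 1/10*h_A + 1/10*h_B + 1/5*h_C + 3/10*h_D + 3/10*h_E
  h_E = 1 + 3/10*h_A + 1/10*h_B + 1/10*h_C + 1/10*h_D + 2/5*h_E

Substituting h_B = 0 and rearranging gives the linear system (I - Q) h = 1:
  [4/5, -3/10, -1/5, -1/10] . (h_A, h_C, h_D, h_E) = 1
  [-1/10, 4/5, -1/10, -3/10] . (h_A, h_C, h_D, h_E) = 1
  [-1/10, -1/5, 7/10, -3/10] . (h_A, h_C, h_D, h_E) = 1
  [-3/10, -1/10, -1/10, 3/5] . (h_A, h_C, h_D, h_E) = 1

Solving yields:
  h_A = 123/22
  h_C = 170/33
  h_D = 425/66
  h_E = 211/33

Starting state is A, so the expected hitting time is h_A = 123/22.

Answer: 123/22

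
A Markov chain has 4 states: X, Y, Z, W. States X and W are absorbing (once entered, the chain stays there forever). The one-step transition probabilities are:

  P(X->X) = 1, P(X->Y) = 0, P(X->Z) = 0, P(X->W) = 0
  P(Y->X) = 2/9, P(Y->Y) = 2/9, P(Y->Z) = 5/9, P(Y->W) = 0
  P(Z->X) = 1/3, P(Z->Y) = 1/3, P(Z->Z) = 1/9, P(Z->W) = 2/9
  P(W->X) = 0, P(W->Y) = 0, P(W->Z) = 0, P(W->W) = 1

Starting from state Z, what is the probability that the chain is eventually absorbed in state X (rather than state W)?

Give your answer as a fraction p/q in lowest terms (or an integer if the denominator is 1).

Answer: 27/41

Derivation:
Let a_i = P(absorbed in X | start in state i).
Boundary conditions: a_X = 1, a_W = 0.
For each transient state i, a_i = sum_j P(i->j) * a_j:
  a_Y = 2/9*a_X + 2/9*a_Y + 5/9*a_Z + 0*a_W
  a_Z = 1/3*a_X + 1/3*a_Y + 1/9*a_Z + 2/9*a_W

Substituting a_X = 1 and a_W = 0, rearrange to (I - Q) a = r where r[i] = P(i -> X):
  [7/9, -5/9] . (a_Y, a_Z) = 2/9
  [-1/3, 8/9] . (a_Y, a_Z) = 1/3

Solving yields:
  a_Y = 31/41
  a_Z = 27/41

Starting state is Z, so the absorption probability is a_Z = 27/41.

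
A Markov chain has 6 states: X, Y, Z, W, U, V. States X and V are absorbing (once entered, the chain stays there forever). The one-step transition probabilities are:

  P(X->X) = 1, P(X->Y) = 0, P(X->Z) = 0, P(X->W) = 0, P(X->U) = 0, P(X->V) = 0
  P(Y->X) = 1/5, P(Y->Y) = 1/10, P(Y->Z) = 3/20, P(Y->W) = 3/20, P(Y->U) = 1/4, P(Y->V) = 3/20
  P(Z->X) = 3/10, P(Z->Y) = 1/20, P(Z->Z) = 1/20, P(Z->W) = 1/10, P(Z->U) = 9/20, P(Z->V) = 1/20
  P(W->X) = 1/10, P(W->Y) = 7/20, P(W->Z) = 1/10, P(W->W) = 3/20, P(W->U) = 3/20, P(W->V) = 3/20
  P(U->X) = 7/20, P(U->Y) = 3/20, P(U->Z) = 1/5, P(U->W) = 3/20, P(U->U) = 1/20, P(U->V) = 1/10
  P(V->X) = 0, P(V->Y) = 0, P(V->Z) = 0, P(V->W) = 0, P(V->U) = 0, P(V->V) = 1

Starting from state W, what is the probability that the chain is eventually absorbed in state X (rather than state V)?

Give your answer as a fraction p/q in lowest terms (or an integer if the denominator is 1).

Let a_i = P(absorbed in X | start in state i).
Boundary conditions: a_X = 1, a_V = 0.
For each transient state i, a_i = sum_j P(i->j) * a_j:
  a_Y = 1/5*a_X + 1/10*a_Y + 3/20*a_Z + 3/20*a_W + 1/4*a_U + 3/20*a_V
  a_Z = 3/10*a_X + 1/20*a_Y + 1/20*a_Z + 1/10*a_W + 9/20*a_U + 1/20*a_V
  a_W = 1/10*a_X + 7/20*a_Y + 1/10*a_Z + 3/20*a_W + 3/20*a_U + 3/20*a_V
  a_U = 7/20*a_X + 3/20*a_Y + 1/5*a_Z + 3/20*a_W + 1/20*a_U + 1/10*a_V

Substituting a_X = 1 and a_V = 0, rearrange to (I - Q) a = r where r[i] = P(i -> X):
  [9/10, -3/20, -3/20, -1/4] . (a_Y, a_Z, a_W, a_U) = 1/5
  [-1/20, 19/20, -1/10, -9/20] . (a_Y, a_Z, a_W, a_U) = 3/10
  [-7/20, -1/10, 17/20, -3/20] . (a_Y, a_Z, a_W, a_U) = 1/10
  [-3/20, -1/5, -3/20, 19/20] . (a_Y, a_Z, a_W, a_U) = 7/20

Solving yields:
  a_Y = 48641/74782
  a_Z = 56625/74782
  a_W = 45065/74782
  a_U = 27134/37391

Starting state is W, so the absorption probability is a_W = 45065/74782.

Answer: 45065/74782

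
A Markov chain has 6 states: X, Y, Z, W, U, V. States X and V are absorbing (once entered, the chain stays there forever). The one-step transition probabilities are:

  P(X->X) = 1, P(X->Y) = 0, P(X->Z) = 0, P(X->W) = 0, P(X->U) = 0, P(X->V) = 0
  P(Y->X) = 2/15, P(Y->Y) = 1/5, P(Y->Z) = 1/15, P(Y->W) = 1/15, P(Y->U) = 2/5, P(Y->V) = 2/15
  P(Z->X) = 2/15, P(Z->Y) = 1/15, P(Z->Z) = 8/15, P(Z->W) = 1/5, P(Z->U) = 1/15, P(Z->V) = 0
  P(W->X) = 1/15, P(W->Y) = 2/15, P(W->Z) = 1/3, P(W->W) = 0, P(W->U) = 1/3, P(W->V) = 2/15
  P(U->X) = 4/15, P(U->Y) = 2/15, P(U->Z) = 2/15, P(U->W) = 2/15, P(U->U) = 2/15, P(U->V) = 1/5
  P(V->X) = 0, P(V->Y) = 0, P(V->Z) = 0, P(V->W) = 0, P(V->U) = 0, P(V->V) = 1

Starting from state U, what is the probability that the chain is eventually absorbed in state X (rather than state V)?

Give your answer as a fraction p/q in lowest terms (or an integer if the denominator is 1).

Let a_i = P(absorbed in X | start in state i).
Boundary conditions: a_X = 1, a_V = 0.
For each transient state i, a_i = sum_j P(i->j) * a_j:
  a_Y = 2/15*a_X + 1/5*a_Y + 1/15*a_Z + 1/15*a_W + 2/5*a_U + 2/15*a_V
  a_Z = 2/15*a_X + 1/15*a_Y + 8/15*a_Z + 1/5*a_W + 1/15*a_U + 0*a_V
  a_W = 1/15*a_X + 2/15*a_Y + 1/3*a_Z + 0*a_W + 1/3*a_U + 2/15*a_V
  a_U = 4/15*a_X + 2/15*a_Y + 2/15*a_Z + 2/15*a_W + 2/15*a_U + 1/5*a_V

Substituting a_X = 1 and a_V = 0, rearrange to (I - Q) a = r where r[i] = P(i -> X):
  [4/5, -1/15, -1/15, -2/5] . (a_Y, a_Z, a_W, a_U) = 2/15
  [-1/15, 7/15, -1/5, -1/15] . (a_Y, a_Z, a_W, a_U) = 2/15
  [-2/15, -1/3, 1, -1/3] . (a_Y, a_Z, a_W, a_U) = 1/15
  [-2/15, -2/15, -2/15, 13/15] . (a_Y, a_Z, a_W, a_U) = 4/15

Solving yields:
  a_Y = 575/1014
  a_Z = 2351/3380
  a_W = 1929/3380
  a_U = 23/39

Starting state is U, so the absorption probability is a_U = 23/39.

Answer: 23/39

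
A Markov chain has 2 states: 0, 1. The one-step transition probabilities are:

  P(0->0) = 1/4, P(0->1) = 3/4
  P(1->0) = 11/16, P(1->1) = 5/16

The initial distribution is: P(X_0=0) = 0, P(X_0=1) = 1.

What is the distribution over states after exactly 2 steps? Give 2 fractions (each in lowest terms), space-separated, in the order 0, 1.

Propagating the distribution step by step (d_{t+1} = d_t * P):
d_0 = (0=0, 1=1)
  d_1[0] = 0*1/4 + 1*11/16 = 11/16
  d_1[1] = 0*3/4 + 1*5/16 = 5/16
d_1 = (0=11/16, 1=5/16)
  d_2[0] = 11/16*1/4 + 5/16*11/16 = 99/256
  d_2[1] = 11/16*3/4 + 5/16*5/16 = 157/256
d_2 = (0=99/256, 1=157/256)

Answer: 99/256 157/256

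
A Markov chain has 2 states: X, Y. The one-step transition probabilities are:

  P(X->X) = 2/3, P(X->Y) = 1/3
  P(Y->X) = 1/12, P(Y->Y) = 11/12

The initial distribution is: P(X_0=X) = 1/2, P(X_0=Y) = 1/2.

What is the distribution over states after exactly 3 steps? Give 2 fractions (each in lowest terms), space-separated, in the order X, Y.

Answer: 299/1152 853/1152

Derivation:
Propagating the distribution step by step (d_{t+1} = d_t * P):
d_0 = (X=1/2, Y=1/2)
  d_1[X] = 1/2*2/3 + 1/2*1/12 = 3/8
  d_1[Y] = 1/2*1/3 + 1/2*11/12 = 5/8
d_1 = (X=3/8, Y=5/8)
  d_2[X] = 3/8*2/3 + 5/8*1/12 = 29/96
  d_2[Y] = 3/8*1/3 + 5/8*11/12 = 67/96
d_2 = (X=29/96, Y=67/96)
  d_3[X] = 29/96*2/3 + 67/96*1/12 = 299/1152
  d_3[Y] = 29/96*1/3 + 67/96*11/12 = 853/1152
d_3 = (X=299/1152, Y=853/1152)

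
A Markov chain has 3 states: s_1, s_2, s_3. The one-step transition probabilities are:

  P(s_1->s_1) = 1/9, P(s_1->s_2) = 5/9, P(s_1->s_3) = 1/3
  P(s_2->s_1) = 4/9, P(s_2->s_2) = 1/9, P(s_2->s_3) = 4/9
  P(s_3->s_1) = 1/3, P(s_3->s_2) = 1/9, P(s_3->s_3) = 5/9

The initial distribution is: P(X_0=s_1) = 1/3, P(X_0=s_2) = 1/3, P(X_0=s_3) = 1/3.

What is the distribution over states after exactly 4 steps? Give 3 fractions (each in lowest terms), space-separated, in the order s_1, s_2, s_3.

Answer: 5804/19683 4763/19683 9116/19683

Derivation:
Propagating the distribution step by step (d_{t+1} = d_t * P):
d_0 = (s_1=1/3, s_2=1/3, s_3=1/3)
  d_1[s_1] = 1/3*1/9 + 1/3*4/9 + 1/3*1/3 = 8/27
  d_1[s_2] = 1/3*5/9 + 1/3*1/9 + 1/3*1/9 = 7/27
  d_1[s_3] = 1/3*1/3 + 1/3*4/9 + 1/3*5/9 = 4/9
d_1 = (s_1=8/27, s_2=7/27, s_3=4/9)
  d_2[s_1] = 8/27*1/9 + 7/27*4/9 + 4/9*1/3 = 8/27
  d_2[s_2] = 8/27*5/9 + 7/27*1/9 + 4/9*1/9 = 59/243
  d_2[s_3] = 8/27*1/3 + 7/27*4/9 + 4/9*5/9 = 112/243
d_2 = (s_1=8/27, s_2=59/243, s_3=112/243)
  d_3[s_1] = 8/27*1/9 + 59/243*4/9 + 112/243*1/3 = 644/2187
  d_3[s_2] = 8/27*5/9 + 59/243*1/9 + 112/243*1/9 = 59/243
  d_3[s_3] = 8/27*1/3 + 59/243*4/9 + 112/243*5/9 = 1012/2187
d_3 = (s_1=644/2187, s_2=59/243, s_3=1012/2187)
  d_4[s_1] = 644/2187*1/9 + 59/243*4/9 + 1012/2187*1/3 = 5804/19683
  d_4[s_2] = 644/2187*5/9 + 59/243*1/9 + 1012/2187*1/9 = 4763/19683
  d_4[s_3] = 644/2187*1/3 + 59/243*4/9 + 1012/2187*5/9 = 9116/19683
d_4 = (s_1=5804/19683, s_2=4763/19683, s_3=9116/19683)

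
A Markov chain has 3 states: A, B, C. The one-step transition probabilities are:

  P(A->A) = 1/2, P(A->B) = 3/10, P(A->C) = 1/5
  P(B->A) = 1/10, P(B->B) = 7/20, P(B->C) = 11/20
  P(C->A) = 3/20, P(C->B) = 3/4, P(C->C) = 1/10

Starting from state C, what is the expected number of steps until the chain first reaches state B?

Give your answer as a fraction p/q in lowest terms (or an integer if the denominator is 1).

Answer: 65/42

Derivation:
Let h_i = expected steps to first reach B from state i.
Boundary: h_B = 0.
First-step equations for the other states:
  h_A = 1 + 1/2*h_A + 3/10*h_B + 1/5*h_C
  h_C = 1 + 3/20*h_A + 3/4*h_B + 1/10*h_C

Substituting h_B = 0 and rearranging gives the linear system (I - Q) h = 1:
  [1/2, -1/5] . (h_A, h_C) = 1
  [-3/20, 9/10] . (h_A, h_C) = 1

Solving yields:
  h_A = 55/21
  h_C = 65/42

Starting state is C, so the expected hitting time is h_C = 65/42.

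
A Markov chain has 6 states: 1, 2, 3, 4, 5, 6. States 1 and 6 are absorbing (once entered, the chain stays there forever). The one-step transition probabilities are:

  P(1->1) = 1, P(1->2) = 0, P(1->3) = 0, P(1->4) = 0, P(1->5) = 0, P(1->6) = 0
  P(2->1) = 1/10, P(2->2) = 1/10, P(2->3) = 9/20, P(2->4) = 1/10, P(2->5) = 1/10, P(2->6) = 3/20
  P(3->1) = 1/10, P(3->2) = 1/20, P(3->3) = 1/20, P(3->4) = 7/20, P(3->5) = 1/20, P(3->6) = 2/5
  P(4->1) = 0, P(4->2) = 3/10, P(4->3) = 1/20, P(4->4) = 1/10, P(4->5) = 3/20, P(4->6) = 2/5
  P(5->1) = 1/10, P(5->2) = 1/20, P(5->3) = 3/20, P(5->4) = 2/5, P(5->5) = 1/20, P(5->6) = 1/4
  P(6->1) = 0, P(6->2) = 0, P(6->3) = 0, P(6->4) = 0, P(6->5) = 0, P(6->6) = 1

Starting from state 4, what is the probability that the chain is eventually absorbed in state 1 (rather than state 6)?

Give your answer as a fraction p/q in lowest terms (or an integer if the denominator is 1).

Answer: 10252/85947

Derivation:
Let a_i = P(absorbed in 1 | start in state i).
Boundary conditions: a_1 = 1, a_6 = 0.
For each transient state i, a_i = sum_j P(i->j) * a_j:
  a_2 = 1/10*a_1 + 1/10*a_2 + 9/20*a_3 + 1/10*a_4 + 1/10*a_5 + 3/20*a_6
  a_3 = 1/10*a_1 + 1/20*a_2 + 1/20*a_3 + 7/20*a_4 + 1/20*a_5 + 2/5*a_6
  a_4 = 0*a_1 + 3/10*a_2 + 1/20*a_3 + 1/10*a_4 + 3/20*a_5 + 2/5*a_6
  a_5 = 1/10*a_1 + 1/20*a_2 + 3/20*a_3 + 2/5*a_4 + 1/20*a_5 + 1/4*a_6

Substituting a_1 = 1 and a_6 = 0, rearrange to (I - Q) a = r where r[i] = P(i -> 1):
  [9/10, -9/20, -1/10, -1/10] . (a_2, a_3, a_4, a_5) = 1/10
  [-1/20, 19/20, -7/20, -1/20] . (a_2, a_3, a_4, a_5) = 1/10
  [-3/10, -1/20, 9/10, -3/20] . (a_2, a_3, a_4, a_5) = 0
  [-1/20, -3/20, -2/5, 19/20] . (a_2, a_3, a_4, a_5) = 1/10

Solving yields:
  a_2 = 6642/28649
  a_3 = 4918/28649
  a_4 = 10252/85947
  a_5 = 16742/85947

Starting state is 4, so the absorption probability is a_4 = 10252/85947.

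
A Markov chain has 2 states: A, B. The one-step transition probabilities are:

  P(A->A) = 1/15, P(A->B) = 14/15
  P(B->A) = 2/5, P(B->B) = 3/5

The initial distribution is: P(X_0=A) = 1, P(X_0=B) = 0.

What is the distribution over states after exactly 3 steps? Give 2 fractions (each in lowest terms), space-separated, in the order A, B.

Propagating the distribution step by step (d_{t+1} = d_t * P):
d_0 = (A=1, B=0)
  d_1[A] = 1*1/15 + 0*2/5 = 1/15
  d_1[B] = 1*14/15 + 0*3/5 = 14/15
d_1 = (A=1/15, B=14/15)
  d_2[A] = 1/15*1/15 + 14/15*2/5 = 17/45
  d_2[B] = 1/15*14/15 + 14/15*3/5 = 28/45
d_2 = (A=17/45, B=28/45)
  d_3[A] = 17/45*1/15 + 28/45*2/5 = 37/135
  d_3[B] = 17/45*14/15 + 28/45*3/5 = 98/135
d_3 = (A=37/135, B=98/135)

Answer: 37/135 98/135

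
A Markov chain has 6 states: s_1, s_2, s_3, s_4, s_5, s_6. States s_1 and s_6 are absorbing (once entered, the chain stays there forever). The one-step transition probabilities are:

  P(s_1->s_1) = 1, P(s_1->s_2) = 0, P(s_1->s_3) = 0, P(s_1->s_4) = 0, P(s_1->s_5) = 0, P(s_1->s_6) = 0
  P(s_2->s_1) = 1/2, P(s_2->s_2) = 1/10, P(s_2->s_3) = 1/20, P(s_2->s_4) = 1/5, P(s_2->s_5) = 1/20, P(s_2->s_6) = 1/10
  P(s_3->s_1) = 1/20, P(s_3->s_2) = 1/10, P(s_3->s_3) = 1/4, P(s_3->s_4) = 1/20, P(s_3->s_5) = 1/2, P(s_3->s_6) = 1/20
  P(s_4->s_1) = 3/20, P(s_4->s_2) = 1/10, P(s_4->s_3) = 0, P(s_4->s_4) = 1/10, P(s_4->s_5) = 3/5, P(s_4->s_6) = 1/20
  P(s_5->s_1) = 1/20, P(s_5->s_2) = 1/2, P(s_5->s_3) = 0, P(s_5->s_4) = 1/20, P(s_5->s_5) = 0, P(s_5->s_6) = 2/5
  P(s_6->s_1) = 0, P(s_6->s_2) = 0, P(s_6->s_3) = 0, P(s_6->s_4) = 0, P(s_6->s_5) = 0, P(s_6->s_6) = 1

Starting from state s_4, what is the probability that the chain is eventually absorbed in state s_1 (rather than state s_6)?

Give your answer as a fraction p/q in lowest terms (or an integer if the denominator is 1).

Answer: 7126/13159

Derivation:
Let a_i = P(absorbed in s_1 | start in state i).
Boundary conditions: a_s_1 = 1, a_s_6 = 0.
For each transient state i, a_i = sum_j P(i->j) * a_j:
  a_s_2 = 1/2*a_s_1 + 1/10*a_s_2 + 1/20*a_s_3 + 1/5*a_s_4 + 1/20*a_s_5 + 1/10*a_s_6
  a_s_3 = 1/20*a_s_1 + 1/10*a_s_2 + 1/4*a_s_3 + 1/20*a_s_4 + 1/2*a_s_5 + 1/20*a_s_6
  a_s_4 = 3/20*a_s_1 + 1/10*a_s_2 + 0*a_s_3 + 1/10*a_s_4 + 3/5*a_s_5 + 1/20*a_s_6
  a_s_5 = 1/20*a_s_1 + 1/2*a_s_2 + 0*a_s_3 + 1/20*a_s_4 + 0*a_s_5 + 2/5*a_s_6

Substituting a_s_1 = 1 and a_s_6 = 0, rearrange to (I - Q) a = r where r[i] = P(i -> s_1):
  [9/10, -1/20, -1/5, -1/20] . (a_s_2, a_s_3, a_s_4, a_s_5) = 1/2
  [-1/10, 3/4, -1/20, -1/2] . (a_s_2, a_s_3, a_s_4, a_s_5) = 1/20
  [-1/10, 0, 9/10, -3/5] . (a_s_2, a_s_3, a_s_4, a_s_5) = 3/20
  [-1/2, 0, -1/20, 1] . (a_s_2, a_s_3, a_s_4, a_s_5) = 1/20

Solving yields:
  a_s_2 = 19155/26318
  a_s_3 = 6498/13159
  a_s_4 = 7126/13159
  a_s_5 = 5803/13159

Starting state is s_4, so the absorption probability is a_s_4 = 7126/13159.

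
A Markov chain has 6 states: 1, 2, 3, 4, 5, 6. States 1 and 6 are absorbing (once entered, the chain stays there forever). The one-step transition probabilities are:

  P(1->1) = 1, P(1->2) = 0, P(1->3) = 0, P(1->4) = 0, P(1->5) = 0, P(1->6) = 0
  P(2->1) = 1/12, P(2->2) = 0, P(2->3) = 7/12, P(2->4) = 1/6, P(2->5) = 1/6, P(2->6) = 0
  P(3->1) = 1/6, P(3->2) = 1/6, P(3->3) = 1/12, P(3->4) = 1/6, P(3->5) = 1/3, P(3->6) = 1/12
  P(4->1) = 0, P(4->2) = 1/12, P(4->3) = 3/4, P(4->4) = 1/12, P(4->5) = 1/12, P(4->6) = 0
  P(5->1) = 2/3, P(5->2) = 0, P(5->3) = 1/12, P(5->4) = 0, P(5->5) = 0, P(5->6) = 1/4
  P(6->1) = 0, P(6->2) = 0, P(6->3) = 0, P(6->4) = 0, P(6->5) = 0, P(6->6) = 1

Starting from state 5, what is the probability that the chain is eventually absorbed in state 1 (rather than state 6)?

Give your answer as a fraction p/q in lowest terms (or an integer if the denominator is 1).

Let a_i = P(absorbed in 1 | start in state i).
Boundary conditions: a_1 = 1, a_6 = 0.
For each transient state i, a_i = sum_j P(i->j) * a_j:
  a_2 = 1/12*a_1 + 0*a_2 + 7/12*a_3 + 1/6*a_4 + 1/6*a_5 + 0*a_6
  a_3 = 1/6*a_1 + 1/6*a_2 + 1/12*a_3 + 1/6*a_4 + 1/3*a_5 + 1/12*a_6
  a_4 = 0*a_1 + 1/12*a_2 + 3/4*a_3 + 1/12*a_4 + 1/12*a_5 + 0*a_6
  a_5 = 2/3*a_1 + 0*a_2 + 1/12*a_3 + 0*a_4 + 0*a_5 + 1/4*a_6

Substituting a_1 = 1 and a_6 = 0, rearrange to (I - Q) a = r where r[i] = P(i -> 1):
  [1, -7/12, -1/6, -1/6] . (a_2, a_3, a_4, a_5) = 1/12
  [-1/6, 11/12, -1/6, -1/3] . (a_2, a_3, a_4, a_5) = 1/6
  [-1/12, -3/4, 11/12, -1/12] . (a_2, a_3, a_4, a_5) = 0
  [0, -1/12, 0, 1] . (a_2, a_3, a_4, a_5) = 2/3

Solving yields:
  a_2 = 4247/5762
  a_3 = 2044/2881
  a_4 = 4111/5762
  a_5 = 2091/2881

Starting state is 5, so the absorption probability is a_5 = 2091/2881.

Answer: 2091/2881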